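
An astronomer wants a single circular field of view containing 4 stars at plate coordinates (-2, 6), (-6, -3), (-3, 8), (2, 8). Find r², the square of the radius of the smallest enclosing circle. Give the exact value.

The minimum enclosing circle of a finite set is fixed by two of the points (as a diameter) or three (as a circumcircle).
The farthest pair is (-6, -3)–(2, 8) with squared distance 185. The circle on this segment as diameter has centre (-2, 2.5) and r² = 185/4 = 46.25.
Check (-2, 6): distance² to centre = 12.25 ≤ 46.25, so it lies inside.
All remaining points lie in this disk, and no smaller disk contains both endpoints, so this is the minimum enclosing circle.

46.25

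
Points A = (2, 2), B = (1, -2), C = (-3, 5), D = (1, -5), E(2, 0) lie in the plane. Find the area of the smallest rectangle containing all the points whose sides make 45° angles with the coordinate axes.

In coordinates u = x + y, v = x − y the rectangle is axis-aligned; the map (x,y)→(u,v) scales areas by 2.
u-values: 4, -1, 2, -4, 2; range = 4 − (-4) = 8.
v-values: 0, 3, -8, 6, 2; range = 6 − (-8) = 14.
Area = (8 × 14) / 2 = 56.

56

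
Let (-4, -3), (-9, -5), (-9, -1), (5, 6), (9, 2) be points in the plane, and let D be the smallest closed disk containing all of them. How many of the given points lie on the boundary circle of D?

2

By Welzl's lemma the MEC is supported by two points (diametrically opposite) or three points (on a circumcircle).
The farthest pair is (-9, -5)–(9, 2) with squared distance 373. The circle on this segment as diameter has centre (0, -1.5) and r² = 373/4 = 93.25.
Check (-4, -3): distance² to centre = 18.25 ≤ 93.25, so it lies inside.
All remaining points lie in this disk, and no smaller disk contains both endpoints, so this is the minimum enclosing circle.
The points at distance exactly r from the centre are (-9, -5), (9, 2) — 2 points.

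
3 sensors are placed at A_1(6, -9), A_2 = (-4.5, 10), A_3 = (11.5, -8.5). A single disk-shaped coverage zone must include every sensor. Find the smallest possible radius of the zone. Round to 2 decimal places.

12.23

Side lengths²: A_1A_2² = 471.25, A_1A_3² = 30.5, A_2A_3² = 598.25.
Since A_2A_3² = 598.25 ≥ 471.25 + 30.5 = 501.75, the angle opposite A_2A_3 is not acute, so the smallest enclosing circle has A_2A_3 as diameter.
Centre = midpoint of A_2A_3 = (3.5, 0.75), r² = 598.25/4 = 149.5625.
r = √(149.5625) ≈ 12.23.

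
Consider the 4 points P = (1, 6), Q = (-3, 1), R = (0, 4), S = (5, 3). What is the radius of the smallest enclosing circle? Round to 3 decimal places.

4.123

A smallest enclosing disk is always determined by at most three of the input points on its boundary.
The farthest pair is Q–S with squared distance 68. The circle on this segment as diameter has centre (1, 2) and r² = 68/4 = 17.
Check P: distance² to centre = 16 ≤ 17, so it lies inside.
All remaining points lie in this disk, and no smaller disk contains both endpoints, so this is the minimum enclosing circle.
r = √17 ≈ 4.123.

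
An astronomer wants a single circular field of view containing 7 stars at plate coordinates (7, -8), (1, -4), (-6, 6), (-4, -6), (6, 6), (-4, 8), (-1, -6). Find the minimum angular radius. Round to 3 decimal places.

By Welzl's lemma the MEC is supported by two points (diametrically opposite) or three points (on a circumcircle).
The farthest pair is (7, -8)–(-4, 8) with squared distance 377. The circle on this segment as diameter has centre (1.5, 0) and r² = 377/4 = 94.25.
Check (1, -4): distance² to centre = 16.25 ≤ 94.25, so it lies inside.
All remaining points lie in this disk, and no smaller disk contains both endpoints, so this is the minimum enclosing circle.
r = √(94.25) ≈ 9.708.

9.708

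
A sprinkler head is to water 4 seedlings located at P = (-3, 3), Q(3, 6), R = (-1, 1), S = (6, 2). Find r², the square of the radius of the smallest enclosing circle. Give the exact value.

20.5

By Welzl's lemma the MEC is supported by two points (diametrically opposite) or three points (on a circumcircle).
The farthest pair is P–S with squared distance 82. The circle on this segment as diameter has centre (1.5, 2.5) and r² = 82/4 = 20.5.
Check Q: distance² to centre = 14.5 ≤ 20.5, so it lies inside.
All remaining points lie in this disk, and no smaller disk contains both endpoints, so this is the minimum enclosing circle.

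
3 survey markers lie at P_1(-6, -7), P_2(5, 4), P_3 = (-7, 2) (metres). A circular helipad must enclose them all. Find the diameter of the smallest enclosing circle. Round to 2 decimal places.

15.56

Side lengths²: P_1P_2² = 242, P_1P_3² = 82, P_2P_3² = 148.
Since P_1P_2² = 242 ≥ 148 + 82 = 230, the angle opposite P_1P_2 is not acute, so the smallest enclosing circle has P_1P_2 as diameter.
Centre = midpoint of P_1P_2 = (-0.5, -1.5), r² = 242/4 = 60.5.
Diameter = 2r = 2√(60.5) ≈ 15.56.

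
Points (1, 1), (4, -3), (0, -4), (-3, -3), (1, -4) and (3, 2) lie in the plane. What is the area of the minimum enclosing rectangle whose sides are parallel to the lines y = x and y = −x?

In coordinates u = x + y, v = x − y the rectangle is axis-aligned; the map (x,y)→(u,v) scales areas by 2.
u-values: 2, 1, -4, -6, -3, 5; range = 5 − (-6) = 11.
v-values: 0, 7, 4, 0, 5, 1; range = 7 − 0 = 7.
Area = (11 × 7) / 2 = 38.5.

38.5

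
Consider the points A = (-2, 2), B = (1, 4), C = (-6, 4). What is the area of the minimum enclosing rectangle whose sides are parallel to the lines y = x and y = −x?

24.5

In coordinates u = x + y, v = x − y the rectangle is axis-aligned; the map (x,y)→(u,v) scales areas by 2.
u-values: 0, 5, -2; range = 5 − (-2) = 7.
v-values: -4, -3, -10; range = -3 − (-10) = 7.
Area = (7 × 7) / 2 = 24.5.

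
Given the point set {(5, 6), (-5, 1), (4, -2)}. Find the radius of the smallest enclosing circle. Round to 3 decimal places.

Call the three points A, B, C in the order given.
Side lengths²: AB² = 125, AC² = 65, BC² = 90.
Since AB² = 125 < 90 + 65 = 155, the triangle is acute, so the smallest enclosing circle is the circumcircle.
Circumcentre = (0.5, 2.5), r² = 32.5.
r = √(32.5) ≈ 5.701.

5.701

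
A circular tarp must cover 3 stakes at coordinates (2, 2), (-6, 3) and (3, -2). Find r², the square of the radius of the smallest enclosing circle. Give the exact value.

Call the three points A, B, C in the order given.
Side lengths²: AB² = 65, AC² = 17, BC² = 106.
Since BC² = 106 ≥ 65 + 17 = 82, the angle opposite BC is not acute, so the smallest enclosing circle has BC as diameter.
Centre = midpoint of BC = (-1.5, 0.5), r² = 106/4 = 26.5.

26.5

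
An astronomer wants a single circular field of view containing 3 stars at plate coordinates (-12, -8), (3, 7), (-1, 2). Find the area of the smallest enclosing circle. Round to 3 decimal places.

Call the three points A, B, C in the order given.
Side lengths²: AB² = 450, AC² = 221, BC² = 41.
Since AB² = 450 ≥ 221 + 41 = 262, the angle opposite AB is not acute, so the smallest enclosing circle has AB as diameter.
Centre = midpoint of AB = (-4.5, -0.5), r² = 450/4 = 112.5.
Area = π·r² = π·112.5 ≈ 353.429.

353.429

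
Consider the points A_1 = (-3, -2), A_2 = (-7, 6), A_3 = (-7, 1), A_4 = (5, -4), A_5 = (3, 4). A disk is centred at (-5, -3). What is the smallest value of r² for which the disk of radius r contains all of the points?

The required radius is the distance from (-5, -3) to the farthest point.
Squared distances: 5, 85, 20, 101, 113.
Maximum is 113, attained at A_5.

113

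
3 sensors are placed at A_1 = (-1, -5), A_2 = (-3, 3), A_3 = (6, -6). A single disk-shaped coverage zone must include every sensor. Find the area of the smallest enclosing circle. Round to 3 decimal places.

Side lengths²: A_1A_2² = 68, A_1A_3² = 50, A_2A_3² = 162.
Since A_2A_3² = 162 ≥ 68 + 50 = 118, the angle opposite A_2A_3 is not acute, so the smallest enclosing circle has A_2A_3 as diameter.
Centre = midpoint of A_2A_3 = (1.5, -1.5), r² = 162/4 = 40.5.
Area = π·r² = π·40.5 ≈ 127.235.

127.235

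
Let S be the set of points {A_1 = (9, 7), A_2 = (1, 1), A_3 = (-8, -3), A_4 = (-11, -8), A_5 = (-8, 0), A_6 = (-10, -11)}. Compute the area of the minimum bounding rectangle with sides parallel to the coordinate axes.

360

x ranges over [-11, 9], width 20.
y ranges over [-11, 7], height 18.
Area = 20 × 18 = 360.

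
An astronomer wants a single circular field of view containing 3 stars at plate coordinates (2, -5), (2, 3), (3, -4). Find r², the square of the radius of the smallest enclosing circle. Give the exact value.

Call the three points A, B, C in the order given.
Side lengths²: AB² = 64, AC² = 2, BC² = 50.
Since AB² = 64 ≥ 50 + 2 = 52, the angle opposite AB is not acute, so the smallest enclosing circle has AB as diameter.
Centre = midpoint of AB = (2, -1), r² = 64/4 = 16.

16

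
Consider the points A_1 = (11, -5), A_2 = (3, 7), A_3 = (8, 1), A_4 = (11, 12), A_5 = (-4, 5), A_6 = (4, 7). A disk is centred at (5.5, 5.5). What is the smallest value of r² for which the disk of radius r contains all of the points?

140.5

The required radius is the distance from (5.5, 5.5) to the farthest point.
Squared distances: 140.5, 8.5, 26.5, 72.5, 90.5, 4.5.
Maximum is 140.5, attained at A_1.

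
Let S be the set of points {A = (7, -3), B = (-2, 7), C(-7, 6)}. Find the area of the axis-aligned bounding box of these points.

140

x ranges over [-7, 7], width 14.
y ranges over [-3, 7], height 10.
Area = 14 × 10 = 140.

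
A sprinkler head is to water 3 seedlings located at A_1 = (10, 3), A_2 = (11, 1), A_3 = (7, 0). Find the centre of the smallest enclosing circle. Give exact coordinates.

(53/6, 7/6)

Side lengths²: A_1A_2² = 5, A_1A_3² = 18, A_2A_3² = 17.
Since A_1A_3² = 18 < 17 + 5 = 22, the triangle is acute, so the smallest enclosing circle is the circumcircle.
Circumcentre = (53/6, 7/6), r² = 85/18.
Centre = (53/6, 7/6).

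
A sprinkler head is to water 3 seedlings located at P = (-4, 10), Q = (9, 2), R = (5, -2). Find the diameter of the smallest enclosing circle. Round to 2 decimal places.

Side lengths²: PQ² = 233, PR² = 225, QR² = 32.
Since PQ² = 233 < 225 + 32 = 257, the triangle is acute, so the smallest enclosing circle is the circumcircle.
Circumcentre = (27/14, 71/14), r² = 5825/98.
Diameter = 2r = 2√(5825/98) ≈ 15.42.

15.42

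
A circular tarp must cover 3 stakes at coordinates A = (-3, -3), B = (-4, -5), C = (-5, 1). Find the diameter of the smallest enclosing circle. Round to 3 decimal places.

6.083

Side lengths²: AB² = 5, AC² = 20, BC² = 37.
Since BC² = 37 ≥ 20 + 5 = 25, the angle opposite BC is not acute, so the smallest enclosing circle has BC as diameter.
Centre = midpoint of BC = (-4.5, -2), r² = 37/4 = 9.25.
Diameter = 2r = 2√(9.25) ≈ 6.083.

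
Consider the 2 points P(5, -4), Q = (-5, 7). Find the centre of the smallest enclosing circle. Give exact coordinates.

(0, 1.5)

The smallest circle enclosing two points has them as diameter endpoints.
Centre = midpoint = (0, 1.5); r² = |PQ|²/4 = 221/4 = 55.25.
Centre = (0, 1.5).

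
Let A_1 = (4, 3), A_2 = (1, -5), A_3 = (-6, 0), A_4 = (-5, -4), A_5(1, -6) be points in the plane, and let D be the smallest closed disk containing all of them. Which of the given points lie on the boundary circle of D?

By Welzl's lemma the MEC is supported by two points (diametrically opposite) or three points (on a circumcircle).
The farthest pair is A_1–A_4 with squared distance 130. The circle on this segment as diameter has centre (-0.5, -0.5) and r² = 130/4 = 32.5.
Check A_2: distance² to centre = 22.5 ≤ 32.5, so it lies inside.
All remaining points lie in this disk, and no smaller disk contains both endpoints, so this is the minimum enclosing circle.
The points at distance exactly r from the centre are A_1, A_4, A_5 — 3 points.

A_1, A_4, A_5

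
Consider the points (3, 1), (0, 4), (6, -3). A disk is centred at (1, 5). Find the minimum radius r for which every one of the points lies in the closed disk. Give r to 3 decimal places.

9.434

The required radius is the distance from (1, 5) to the farthest point.
Squared distances: 20, 2, 89.
Maximum is 89, attained at (6, -3).
r = √89 ≈ 9.434.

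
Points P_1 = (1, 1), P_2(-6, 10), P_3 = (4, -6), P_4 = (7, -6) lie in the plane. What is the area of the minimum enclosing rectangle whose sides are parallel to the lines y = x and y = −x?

In coordinates u = x + y, v = x − y the rectangle is axis-aligned; the map (x,y)→(u,v) scales areas by 2.
u-values: 2, 4, -2, 1; range = 4 − (-2) = 6.
v-values: 0, -16, 10, 13; range = 13 − (-16) = 29.
Area = (6 × 29) / 2 = 87.

87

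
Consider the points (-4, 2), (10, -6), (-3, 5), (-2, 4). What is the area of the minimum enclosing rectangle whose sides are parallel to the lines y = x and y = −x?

72

In coordinates u = x + y, v = x − y the rectangle is axis-aligned; the map (x,y)→(u,v) scales areas by 2.
u-values: -2, 4, 2, 2; range = 4 − (-2) = 6.
v-values: -6, 16, -8, -6; range = 16 − (-8) = 24.
Area = (6 × 24) / 2 = 72.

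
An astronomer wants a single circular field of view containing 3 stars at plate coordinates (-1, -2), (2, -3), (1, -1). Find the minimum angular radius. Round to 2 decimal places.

Call the three points A, B, C in the order given.
Side lengths²: AB² = 10, AC² = 5, BC² = 5.
Since AB² = 10 ≥ 5 + 5 = 10, the angle opposite AB is not acute, so the smallest enclosing circle has AB as diameter.
Centre = midpoint of AB = (0.5, -2.5), r² = 10/4 = 2.5.
r = √(2.5) ≈ 1.58.

1.58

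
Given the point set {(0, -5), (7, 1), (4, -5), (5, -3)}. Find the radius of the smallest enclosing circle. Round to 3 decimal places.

A smallest enclosing disk is always determined by at most three of the input points on its boundary.
The farthest pair is (0, -5)–(7, 1) with squared distance 85. The circle on this segment as diameter has centre (3.5, -2) and r² = 85/4 = 21.25.
Check (4, -5): distance² to centre = 9.25 ≤ 21.25, so it lies inside.
All remaining points lie in this disk, and no smaller disk contains both endpoints, so this is the minimum enclosing circle.
r = √(21.25) ≈ 4.610.

4.610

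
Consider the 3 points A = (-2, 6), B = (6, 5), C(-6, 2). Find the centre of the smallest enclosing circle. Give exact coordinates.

(0, 3.5)

Side lengths²: AB² = 65, AC² = 32, BC² = 153.
Since BC² = 153 ≥ 65 + 32 = 97, the angle opposite BC is not acute, so the smallest enclosing circle has BC as diameter.
Centre = midpoint of BC = (0, 3.5), r² = 153/4 = 38.25.
Centre = (0, 3.5).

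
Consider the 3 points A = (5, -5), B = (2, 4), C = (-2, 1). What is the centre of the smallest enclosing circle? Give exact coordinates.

(2.5, -5/6)

Side lengths²: AB² = 90, AC² = 85, BC² = 25.
Since AB² = 90 < 85 + 25 = 110, the triangle is acute, so the smallest enclosing circle is the circumcircle.
Circumcentre = (2.5, -5/6), r² = 425/18.
Centre = (2.5, -5/6).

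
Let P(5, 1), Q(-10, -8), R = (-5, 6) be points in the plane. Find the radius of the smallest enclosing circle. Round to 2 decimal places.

8.81

Side lengths²: PQ² = 306, PR² = 125, QR² = 221.
Since PQ² = 306 < 221 + 125 = 346, the triangle is acute, so the smallest enclosing circle is the circumcircle.
Circumcentre = (-67/22, -57/22), r² = 18785/242.
r = √(18785/242) ≈ 8.81.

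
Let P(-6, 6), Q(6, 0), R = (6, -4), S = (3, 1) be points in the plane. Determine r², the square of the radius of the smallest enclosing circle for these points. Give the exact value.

61

By Welzl's lemma the MEC is supported by two points (diametrically opposite) or three points (on a circumcircle).
The farthest pair is P–R with squared distance 244. The circle on this segment as diameter has centre (0, 1) and r² = 244/4 = 61.
Check Q: distance² to centre = 37 ≤ 61, so it lies inside.
All remaining points lie in this disk, and no smaller disk contains both endpoints, so this is the minimum enclosing circle.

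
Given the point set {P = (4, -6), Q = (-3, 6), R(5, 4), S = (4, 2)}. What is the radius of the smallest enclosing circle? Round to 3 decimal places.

6.946

The farthest pair is P–Q with squared distance 193. The circle on this segment as diameter has centre (0.5, 0) and r² = 193/4 = 48.25.
Check R: distance² to centre = 36.25 ≤ 48.25, so it lies inside.
All remaining points lie in this disk, and no smaller disk contains both endpoints, so this is the minimum enclosing circle.
r = √(48.25) ≈ 6.946.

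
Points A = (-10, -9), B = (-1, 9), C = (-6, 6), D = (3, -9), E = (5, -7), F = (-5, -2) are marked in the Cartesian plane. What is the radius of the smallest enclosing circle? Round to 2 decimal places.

10.33

The minimum enclosing circle of a finite set is fixed by two of the points (as a diameter) or three (as a circumcircle).
The minimum enclosing circle is determined by three boundary points: A, B, E.
Their circumcentre is (-24/7, -29/28) with r² = 83585/784.
The farthest remaining point D is at distance² 82129/784 ≤ 83585/784.
r = √(83585/784) ≈ 10.33.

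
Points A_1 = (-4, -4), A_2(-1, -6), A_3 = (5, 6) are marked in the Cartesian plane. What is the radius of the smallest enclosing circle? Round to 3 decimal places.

6.779

Side lengths²: A_1A_2² = 13, A_1A_3² = 181, A_2A_3² = 180.
Since A_1A_3² = 181 < 180 + 13 = 193, the triangle is acute, so the smallest enclosing circle is the circumcircle.
Circumcentre = (1.125, 0.4375), r² = 45.95703125.
r = √(45.95703125) ≈ 6.779.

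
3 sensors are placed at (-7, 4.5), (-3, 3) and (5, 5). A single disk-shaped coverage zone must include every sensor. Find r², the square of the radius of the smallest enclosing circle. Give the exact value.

36.0625

Call the three points A, B, C in the order given.
Side lengths²: AB² = 18.25, AC² = 144.25, BC² = 68.
Since AC² = 144.25 ≥ 68 + 18.25 = 86.25, the angle opposite AC is not acute, so the smallest enclosing circle has AC as diameter.
Centre = midpoint of AC = (-1, 4.75), r² = 144.25/4 = 36.0625.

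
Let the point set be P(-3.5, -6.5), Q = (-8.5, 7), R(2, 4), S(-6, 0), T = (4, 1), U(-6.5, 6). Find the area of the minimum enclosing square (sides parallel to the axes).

182.25

The bounding box has width 12.5 and height 13.5.
An axis-aligned square enclosing the set must have side ≥ max(width, height).
So the minimum side is max(12.5, 13.5) = 13.5.
Area = 13.5² = 182.25.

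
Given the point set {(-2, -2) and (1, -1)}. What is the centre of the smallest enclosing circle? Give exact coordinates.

(-0.5, -1.5)

The smallest circle enclosing two points has them as diameter endpoints.
Centre = midpoint = (-0.5, -1.5); r² = |(-2, -2)−(1, -1)|²/4 = 10/4 = 2.5.
Centre = (-0.5, -1.5).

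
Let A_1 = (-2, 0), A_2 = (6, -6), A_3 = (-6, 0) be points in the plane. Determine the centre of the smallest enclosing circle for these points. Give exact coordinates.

(0, -3)

Side lengths²: A_1A_2² = 100, A_1A_3² = 16, A_2A_3² = 180.
Since A_2A_3² = 180 ≥ 100 + 16 = 116, the angle opposite A_2A_3 is not acute, so the smallest enclosing circle has A_2A_3 as diameter.
Centre = midpoint of A_2A_3 = (0, -3), r² = 180/4 = 45.
Centre = (0, -3).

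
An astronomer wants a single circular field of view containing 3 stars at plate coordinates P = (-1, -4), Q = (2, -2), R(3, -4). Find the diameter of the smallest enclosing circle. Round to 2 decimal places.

4.03

Side lengths²: PQ² = 13, PR² = 16, QR² = 5.
Since PR² = 16 < 13 + 5 = 18, the triangle is acute, so the smallest enclosing circle is the circumcircle.
Circumcentre = (1, -3.75), r² = 4.0625.
Diameter = 2r = 2√(4.0625) ≈ 4.03.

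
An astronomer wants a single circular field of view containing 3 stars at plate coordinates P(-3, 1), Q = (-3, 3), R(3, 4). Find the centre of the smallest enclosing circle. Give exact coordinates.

(0, 2.5)

Side lengths²: PQ² = 4, PR² = 45, QR² = 37.
Since PR² = 45 ≥ 37 + 4 = 41, the angle opposite PR is not acute, so the smallest enclosing circle has PR as diameter.
Centre = midpoint of PR = (0, 2.5), r² = 45/4 = 11.25.
Centre = (0, 2.5).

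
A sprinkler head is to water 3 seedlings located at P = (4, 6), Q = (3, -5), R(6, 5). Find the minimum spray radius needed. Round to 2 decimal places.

Side lengths²: PQ² = 122, PR² = 5, QR² = 109.
Since PQ² = 122 ≥ 109 + 5 = 114, the angle opposite PQ is not acute, so the smallest enclosing circle has PQ as diameter.
Centre = midpoint of PQ = (3.5, 0.5), r² = 122/4 = 30.5.
r = √(30.5) ≈ 5.52.

5.52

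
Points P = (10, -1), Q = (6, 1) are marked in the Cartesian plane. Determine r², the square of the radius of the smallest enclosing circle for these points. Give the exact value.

5

The smallest circle enclosing two points has them as diameter endpoints.
Centre = midpoint = (8, 0); r² = |PQ|²/4 = 20/4 = 5.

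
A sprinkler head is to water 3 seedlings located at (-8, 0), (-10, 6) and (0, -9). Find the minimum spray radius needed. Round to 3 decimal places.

Call the three points A, B, C in the order given.
Side lengths²: AB² = 40, AC² = 145, BC² = 325.
Since BC² = 325 ≥ 145 + 40 = 185, the angle opposite BC is not acute, so the smallest enclosing circle has BC as diameter.
Centre = midpoint of BC = (-5, -1.5), r² = 325/4 = 81.25.
r = √(81.25) ≈ 9.014.

9.014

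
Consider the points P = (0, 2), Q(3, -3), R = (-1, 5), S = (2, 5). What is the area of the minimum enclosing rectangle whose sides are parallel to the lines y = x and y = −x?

42

In coordinates u = x + y, v = x − y the rectangle is axis-aligned; the map (x,y)→(u,v) scales areas by 2.
u-values: 2, 0, 4, 7; range = 7 − 0 = 7.
v-values: -2, 6, -6, -3; range = 6 − (-6) = 12.
Area = (7 × 12) / 2 = 42.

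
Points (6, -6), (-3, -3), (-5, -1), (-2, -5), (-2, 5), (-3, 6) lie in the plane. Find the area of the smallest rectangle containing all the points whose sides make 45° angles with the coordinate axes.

In coordinates u = x + y, v = x − y the rectangle is axis-aligned; the map (x,y)→(u,v) scales areas by 2.
u-values: 0, -6, -6, -7, 3, 3; range = 3 − (-7) = 10.
v-values: 12, 0, -4, 3, -7, -9; range = 12 − (-9) = 21.
Area = (10 × 21) / 2 = 105.

105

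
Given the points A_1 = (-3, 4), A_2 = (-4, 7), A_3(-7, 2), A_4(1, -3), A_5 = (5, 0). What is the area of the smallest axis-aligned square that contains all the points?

The bounding box has width 12 and height 10.
An axis-aligned square enclosing the set must have side ≥ max(width, height).
So the minimum side is max(12, 10) = 12.
Area = 12² = 144.

144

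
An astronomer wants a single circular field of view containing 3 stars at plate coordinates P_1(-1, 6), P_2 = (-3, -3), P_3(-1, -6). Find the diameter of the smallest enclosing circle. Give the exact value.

Side lengths²: P_1P_2² = 85, P_1P_3² = 144, P_2P_3² = 13.
Since P_1P_3² = 144 ≥ 85 + 13 = 98, the angle opposite P_1P_3 is not acute, so the smallest enclosing circle has P_1P_3 as diameter.
Centre = midpoint of P_1P_3 = (-1, 0), r² = 144/4 = 36.
Diameter = 2r = 2√36 = 12.

12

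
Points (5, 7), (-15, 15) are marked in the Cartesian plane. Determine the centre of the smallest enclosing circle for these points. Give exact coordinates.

(-5, 11)

The smallest circle enclosing two points has them as diameter endpoints.
Centre = midpoint = (-5, 11); r² = |(5, 7)−(-15, 15)|²/4 = 464/4 = 116.
Centre = (-5, 11).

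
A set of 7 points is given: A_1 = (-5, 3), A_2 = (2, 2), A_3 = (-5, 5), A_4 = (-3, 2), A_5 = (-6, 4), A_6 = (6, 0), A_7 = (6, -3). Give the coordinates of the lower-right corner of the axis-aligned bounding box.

(6, -3)

x-range [-6, 6], y-range [-3, 5].
The lower-right corner is (6, -3).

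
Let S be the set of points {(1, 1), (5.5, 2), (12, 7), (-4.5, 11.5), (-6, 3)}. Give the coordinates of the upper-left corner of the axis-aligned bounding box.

x-range [-6, 12], y-range [1, 11.5].
The upper-left corner is (-6, 11.5).

(-6, 11.5)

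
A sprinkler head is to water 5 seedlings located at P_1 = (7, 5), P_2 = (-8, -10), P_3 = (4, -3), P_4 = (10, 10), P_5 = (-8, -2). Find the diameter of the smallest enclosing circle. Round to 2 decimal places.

26.91

A smallest enclosing disk is always determined by at most three of the input points on its boundary.
The farthest pair is P_2–P_4 with squared distance 724. The circle on this segment as diameter has centre (1, 0) and r² = 724/4 = 181.
Check P_1: distance² to centre = 61 ≤ 181, so it lies inside.
All remaining points lie in this disk, and no smaller disk contains both endpoints, so this is the minimum enclosing circle.
Diameter = 2r = 2√181 ≈ 26.91.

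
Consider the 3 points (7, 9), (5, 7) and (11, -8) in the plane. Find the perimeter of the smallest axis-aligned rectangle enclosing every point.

46

Width = max x − min x = 11 − 5 = 6.
Height = max y − min y = 9 − (-8) = 17.
Perimeter = 2(6 + 17) = 46.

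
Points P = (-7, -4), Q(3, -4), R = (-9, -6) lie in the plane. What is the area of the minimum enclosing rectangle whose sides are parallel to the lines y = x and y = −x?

70

In coordinates u = x + y, v = x − y the rectangle is axis-aligned; the map (x,y)→(u,v) scales areas by 2.
u-values: -11, -1, -15; range = -1 − (-15) = 14.
v-values: -3, 7, -3; range = 7 − (-3) = 10.
Area = (14 × 10) / 2 = 70.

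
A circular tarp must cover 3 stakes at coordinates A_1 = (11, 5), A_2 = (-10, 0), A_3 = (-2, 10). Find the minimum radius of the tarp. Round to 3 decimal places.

Side lengths²: A_1A_2² = 466, A_1A_3² = 194, A_2A_3² = 164.
Since A_1A_2² = 466 ≥ 194 + 164 = 358, the angle opposite A_1A_2 is not acute, so the smallest enclosing circle has A_1A_2 as diameter.
Centre = midpoint of A_1A_2 = (0.5, 2.5), r² = 466/4 = 116.5.
r = √(116.5) ≈ 10.794.

10.794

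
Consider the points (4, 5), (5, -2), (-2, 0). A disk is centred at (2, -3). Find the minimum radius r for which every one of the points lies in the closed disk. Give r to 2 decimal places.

8.25

The required radius is the distance from (2, -3) to the farthest point.
Squared distances: 68, 10, 25.
Maximum is 68, attained at (4, 5).
r = √68 ≈ 8.25.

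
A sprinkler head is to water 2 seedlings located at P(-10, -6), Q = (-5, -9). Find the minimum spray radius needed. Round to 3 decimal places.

2.915

The smallest circle enclosing two points has them as diameter endpoints.
Centre = midpoint = (-7.5, -7.5); r² = |PQ|²/4 = 34/4 = 8.5.
r = √(8.5) ≈ 2.915.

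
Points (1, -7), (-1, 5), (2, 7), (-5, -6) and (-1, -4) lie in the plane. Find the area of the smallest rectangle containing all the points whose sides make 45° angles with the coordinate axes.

In coordinates u = x + y, v = x − y the rectangle is axis-aligned; the map (x,y)→(u,v) scales areas by 2.
u-values: -6, 4, 9, -11, -5; range = 9 − (-11) = 20.
v-values: 8, -6, -5, 1, 3; range = 8 − (-6) = 14.
Area = (20 × 14) / 2 = 140.

140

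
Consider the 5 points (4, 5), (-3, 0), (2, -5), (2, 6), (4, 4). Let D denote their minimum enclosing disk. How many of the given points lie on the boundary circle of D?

2

A smallest enclosing disk is always determined by at most three of the input points on its boundary.
The farthest pair is (2, -5)–(2, 6) with squared distance 121. The circle on this segment as diameter has centre (2, 0.5) and r² = 121/4 = 30.25.
Check (4, 5): distance² to centre = 24.25 ≤ 30.25, so it lies inside.
All remaining points lie in this disk, and no smaller disk contains both endpoints, so this is the minimum enclosing circle.
The points at distance exactly r from the centre are (2, -5), (2, 6) — 2 points.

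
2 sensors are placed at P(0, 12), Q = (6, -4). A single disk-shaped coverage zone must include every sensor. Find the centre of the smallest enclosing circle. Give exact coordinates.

The smallest circle enclosing two points has them as diameter endpoints.
Centre = midpoint = (3, 4); r² = |PQ|²/4 = 292/4 = 73.
Centre = (3, 4).

(3, 4)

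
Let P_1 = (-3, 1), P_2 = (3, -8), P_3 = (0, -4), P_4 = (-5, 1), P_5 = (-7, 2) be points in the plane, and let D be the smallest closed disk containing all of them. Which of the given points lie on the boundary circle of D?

P_2, P_5

By Welzl's lemma the MEC is supported by two points (diametrically opposite) or three points (on a circumcircle).
The farthest pair is P_2–P_5 with squared distance 200. The circle on this segment as diameter has centre (-2, -3) and r² = 200/4 = 50.
Check P_1: distance² to centre = 17 ≤ 50, so it lies inside.
All remaining points lie in this disk, and no smaller disk contains both endpoints, so this is the minimum enclosing circle.
The points at distance exactly r from the centre are P_2, P_5 — 2 points.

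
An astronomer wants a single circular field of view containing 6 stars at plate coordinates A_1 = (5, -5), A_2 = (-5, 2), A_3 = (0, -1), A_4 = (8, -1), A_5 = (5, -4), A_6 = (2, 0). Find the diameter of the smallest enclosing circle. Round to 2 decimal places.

By Welzl's lemma the MEC is supported by two points (diametrically opposite) or three points (on a circumcircle).
The farthest pair is A_2–A_4 with squared distance 178. The circle on this segment as diameter has centre (1.5, 0.5) and r² = 178/4 = 44.5.
Check A_1: distance² to centre = 42.5 ≤ 44.5, so it lies inside.
All remaining points lie in this disk, and no smaller disk contains both endpoints, so this is the minimum enclosing circle.
Diameter = 2r = 2√(44.5) ≈ 13.34.

13.34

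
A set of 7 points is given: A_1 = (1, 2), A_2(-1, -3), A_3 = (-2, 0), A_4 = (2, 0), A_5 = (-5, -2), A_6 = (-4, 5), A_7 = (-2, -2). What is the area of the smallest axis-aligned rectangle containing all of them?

x ranges over [-5, 2], width 7.
y ranges over [-3, 5], height 8.
Area = 7 × 8 = 56.

56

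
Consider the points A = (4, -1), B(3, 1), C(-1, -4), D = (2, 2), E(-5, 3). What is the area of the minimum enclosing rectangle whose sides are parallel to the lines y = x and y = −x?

58.5

In coordinates u = x + y, v = x − y the rectangle is axis-aligned; the map (x,y)→(u,v) scales areas by 2.
u-values: 3, 4, -5, 4, -2; range = 4 − (-5) = 9.
v-values: 5, 2, 3, 0, -8; range = 5 − (-8) = 13.
Area = (9 × 13) / 2 = 58.5.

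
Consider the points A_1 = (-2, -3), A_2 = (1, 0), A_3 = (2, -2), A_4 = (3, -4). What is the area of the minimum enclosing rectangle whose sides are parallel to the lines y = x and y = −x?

In coordinates u = x + y, v = x − y the rectangle is axis-aligned; the map (x,y)→(u,v) scales areas by 2.
u-values: -5, 1, 0, -1; range = 1 − (-5) = 6.
v-values: 1, 1, 4, 7; range = 7 − 1 = 6.
Area = (6 × 6) / 2 = 18.

18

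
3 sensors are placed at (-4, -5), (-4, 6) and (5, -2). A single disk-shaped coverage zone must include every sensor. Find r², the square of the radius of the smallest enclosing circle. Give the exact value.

Call the three points A, B, C in the order given.
Side lengths²: AB² = 121, AC² = 90, BC² = 145.
Since BC² = 145 < 121 + 90 = 211, the triangle is acute, so the smallest enclosing circle is the circumcircle.
Circumcentre = (-5/6, 0.5), r² = 725/18.

725/18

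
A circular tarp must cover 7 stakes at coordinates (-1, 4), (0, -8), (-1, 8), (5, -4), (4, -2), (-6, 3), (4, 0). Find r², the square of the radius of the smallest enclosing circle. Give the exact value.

The minimum enclosing circle of a finite set is fixed by two of the points (as a diameter) or three (as a circumcircle).
The farthest pair is (0, -8)–(-1, 8) with squared distance 257. The circle on this segment as diameter has centre (-0.5, 0) and r² = 257/4 = 64.25.
Check (-1, 4): distance² to centre = 16.25 ≤ 64.25, so it lies inside.
All remaining points lie in this disk, and no smaller disk contains both endpoints, so this is the minimum enclosing circle.

64.25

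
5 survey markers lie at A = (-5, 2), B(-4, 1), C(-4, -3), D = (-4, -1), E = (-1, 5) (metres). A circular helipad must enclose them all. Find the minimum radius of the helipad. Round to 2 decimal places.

By Welzl's lemma the MEC is supported by two points (diametrically opposite) or three points (on a circumcircle).
The farthest pair is C–E with squared distance 73. The circle on this segment as diameter has centre (-2.5, 1) and r² = 73/4 = 18.25.
Check A: distance² to centre = 7.25 ≤ 18.25, so it lies inside.
All remaining points lie in this disk, and no smaller disk contains both endpoints, so this is the minimum enclosing circle.
r = √(18.25) ≈ 4.27.

4.27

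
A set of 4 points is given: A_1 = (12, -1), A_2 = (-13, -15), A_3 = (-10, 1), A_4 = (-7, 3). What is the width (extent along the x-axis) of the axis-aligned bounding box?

25

max x = 12, min x = -13, so width = 25.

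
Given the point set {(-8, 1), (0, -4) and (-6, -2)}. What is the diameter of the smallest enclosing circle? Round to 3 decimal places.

Call the three points A, B, C in the order given.
Side lengths²: AB² = 89, AC² = 13, BC² = 40.
Since AB² = 89 ≥ 40 + 13 = 53, the angle opposite AB is not acute, so the smallest enclosing circle has AB as diameter.
Centre = midpoint of AB = (-4, -1.5), r² = 89/4 = 22.25.
Diameter = 2r = 2√(22.25) ≈ 9.434.

9.434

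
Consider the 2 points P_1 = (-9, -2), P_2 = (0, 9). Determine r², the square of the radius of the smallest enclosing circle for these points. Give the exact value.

50.5

The smallest circle enclosing two points has them as diameter endpoints.
Centre = midpoint = (-4.5, 3.5); r² = |P_1P_2|²/4 = 202/4 = 50.5.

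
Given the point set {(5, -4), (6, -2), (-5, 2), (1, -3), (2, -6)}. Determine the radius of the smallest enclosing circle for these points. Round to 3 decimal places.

The minimum enclosing circle is determined by three boundary points: (5, -4), (6, -2), (-5, 2).
Their circumcentre is (9/26, -11/26) with r² = 11645/338.
The farthest remaining point (2, -6) is at distance² 11437/338 ≤ 11645/338.
r = √(11645/338) ≈ 5.870.

5.870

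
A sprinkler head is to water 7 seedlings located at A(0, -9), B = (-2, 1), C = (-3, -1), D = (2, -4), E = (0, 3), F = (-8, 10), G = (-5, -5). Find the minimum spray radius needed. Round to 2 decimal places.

The minimum enclosing circle of a finite set is fixed by two of the points (as a diameter) or three (as a circumcircle).
The farthest pair is A–F with squared distance 425. The circle on this segment as diameter has centre (-4, 0.5) and r² = 425/4 = 106.25.
Check B: distance² to centre = 4.25 ≤ 106.25, so it lies inside.
All remaining points lie in this disk, and no smaller disk contains both endpoints, so this is the minimum enclosing circle.
r = √(106.25) ≈ 10.31.

10.31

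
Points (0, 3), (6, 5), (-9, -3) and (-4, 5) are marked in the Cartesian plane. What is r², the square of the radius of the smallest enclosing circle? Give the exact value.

A smallest enclosing disk is always determined by at most three of the input points on its boundary.
The farthest pair is (6, 5)–(-9, -3) with squared distance 289. The circle on this segment as diameter has centre (-1.5, 1) and r² = 289/4 = 72.25.
Check (0, 3): distance² to centre = 6.25 ≤ 72.25, so it lies inside.
All remaining points lie in this disk, and no smaller disk contains both endpoints, so this is the minimum enclosing circle.

72.25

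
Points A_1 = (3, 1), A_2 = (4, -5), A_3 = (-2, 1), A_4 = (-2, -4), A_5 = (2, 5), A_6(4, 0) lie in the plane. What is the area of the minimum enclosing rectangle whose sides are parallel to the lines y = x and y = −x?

In coordinates u = x + y, v = x − y the rectangle is axis-aligned; the map (x,y)→(u,v) scales areas by 2.
u-values: 4, -1, -1, -6, 7, 4; range = 7 − (-6) = 13.
v-values: 2, 9, -3, 2, -3, 4; range = 9 − (-3) = 12.
Area = (13 × 12) / 2 = 78.

78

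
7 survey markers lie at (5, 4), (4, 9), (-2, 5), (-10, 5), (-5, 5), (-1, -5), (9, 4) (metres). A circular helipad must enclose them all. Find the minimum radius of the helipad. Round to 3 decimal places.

9.513

By Welzl's lemma the MEC is supported by two points (diametrically opposite) or three points (on a circumcircle).
The farthest pair is (-10, 5)–(9, 4) with squared distance 362. The circle on this segment as diameter has centre (-0.5, 4.5) and r² = 362/4 = 90.5.
Check (5, 4): distance² to centre = 30.5 ≤ 90.5, so it lies inside.
All remaining points lie in this disk, and no smaller disk contains both endpoints, so this is the minimum enclosing circle.
r = √(90.5) ≈ 9.513.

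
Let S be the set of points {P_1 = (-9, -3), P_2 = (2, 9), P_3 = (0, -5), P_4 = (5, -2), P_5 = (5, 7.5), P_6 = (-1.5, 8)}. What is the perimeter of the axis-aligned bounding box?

Width = max x − min x = 5 − (-9) = 14.
Height = max y − min y = 9 − (-5) = 14.
Perimeter = 2(14 + 14) = 56.

56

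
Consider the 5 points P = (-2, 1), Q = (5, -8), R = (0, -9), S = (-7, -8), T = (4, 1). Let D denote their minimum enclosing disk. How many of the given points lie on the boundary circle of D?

The minimum enclosing circle of a finite set is fixed by two of the points (as a diameter) or three (as a circumcircle).
The minimum enclosing circle is determined by three boundary points: Q, S, T.
Their circumcentre is (-1, -37/9) with r² = 4141/81.
The farthest remaining point P is at distance² 2197/81 ≤ 4141/81.
The points at distance exactly r from the centre are Q, S, T — 3 points.

3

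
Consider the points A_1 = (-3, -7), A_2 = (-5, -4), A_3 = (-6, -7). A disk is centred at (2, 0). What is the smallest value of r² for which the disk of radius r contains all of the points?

The required radius is the distance from (2, 0) to the farthest point.
Squared distances: 74, 65, 113.
Maximum is 113, attained at A_3.

113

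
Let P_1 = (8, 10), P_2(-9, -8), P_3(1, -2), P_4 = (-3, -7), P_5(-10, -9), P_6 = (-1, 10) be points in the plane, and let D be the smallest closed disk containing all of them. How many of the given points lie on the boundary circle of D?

A smallest enclosing disk is always determined by at most three of the input points on its boundary.
The farthest pair is P_1–P_5 with squared distance 685. The circle on this segment as diameter has centre (-1, 0.5) and r² = 685/4 = 171.25.
Check P_2: distance² to centre = 136.25 ≤ 171.25, so it lies inside.
All remaining points lie in this disk, and no smaller disk contains both endpoints, so this is the minimum enclosing circle.
The points at distance exactly r from the centre are P_1, P_5 — 2 points.

2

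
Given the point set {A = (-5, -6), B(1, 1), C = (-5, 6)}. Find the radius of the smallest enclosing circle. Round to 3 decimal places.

Side lengths²: AB² = 85, AC² = 144, BC² = 61.
Since AC² = 144 < 85 + 61 = 146, the triangle is acute, so the smallest enclosing circle is the circumcircle.
Circumcentre = (-59/12, 0), r² = 5185/144.
r = √(5185/144) ≈ 6.001.

6.001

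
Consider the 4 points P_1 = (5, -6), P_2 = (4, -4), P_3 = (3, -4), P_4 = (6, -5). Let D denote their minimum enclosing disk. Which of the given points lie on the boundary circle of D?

P_1, P_3, P_4

The minimum enclosing circle of a finite set is fixed by two of the points (as a diameter) or three (as a circumcircle).
The farthest pair is P_3–P_4 with squared distance 10. The circle on this segment as diameter has centre (4.5, -4.5) and r² = 10/4 = 2.5.
Check P_1: distance² to centre = 2.5 ≤ 2.5, so it lies inside.
All remaining points lie in this disk, and no smaller disk contains both endpoints, so this is the minimum enclosing circle.
The points at distance exactly r from the centre are P_1, P_3, P_4 — 3 points.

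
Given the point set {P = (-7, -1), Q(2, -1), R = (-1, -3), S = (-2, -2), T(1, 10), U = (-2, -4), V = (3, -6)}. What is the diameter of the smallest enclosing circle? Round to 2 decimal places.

The minimum enclosing circle of a finite set is fixed by two of the points (as a diameter) or three (as a circumcircle).
The minimum enclosing circle is determined by three boundary points: P, T, V.
Their circumcentre is (2/3, 11/6) with r² = 2405/36.
The farthest remaining point U is at distance² 1481/36 ≤ 2405/36.
Diameter = 2r = 2√(2405/36) ≈ 16.35.

16.35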